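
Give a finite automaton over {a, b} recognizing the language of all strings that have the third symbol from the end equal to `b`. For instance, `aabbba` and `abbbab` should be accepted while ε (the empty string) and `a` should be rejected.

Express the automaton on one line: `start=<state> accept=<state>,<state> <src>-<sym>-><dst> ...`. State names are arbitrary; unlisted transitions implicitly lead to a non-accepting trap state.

start=q0 accept=q11,q12,q13,q14 q0-a->q1 q0-b->q2 q1-a->q3 q1-b->q4 q2-a->q5 q2-b->q6 q3-a->q7 q3-b->q8 q4-a->q9 q4-b->q10 q5-a->q11 q5-b->q12 q6-a->q13 q6-b->q14 q7-a->q7 q7-b->q8 q8-a->q9 q8-b->q10 q9-a->q11 q9-b->q12 q10-a->q13 q10-b->q14 q11-a->q7 q11-b->q8 q12-a->q9 q12-b->q10 q13-a->q11 q13-b->q12 q14-a->q13 q14-b->q14

Because acceptance depends on a position counted from the end, the machine has to buffer the most recent 3 symbols. Make each state the string of the last up-to-3 symbols read; on input `x` shift the window left and append `x`. Accept when the buffered window has length 3 and begins with `b`.
15 states suffice.
          a    b  
>  q0     q1   q2 
   q1     q3   q4 
   q2     q5   q6 
   q3     q7   q8 
   q4     q9  q10 
   q5    q11  q12 
   q6    q13  q14 
   q7     q7   q8 
   q8     q9  q10 
   q9    q11  q12 
   q10   q13  q14 
 * q11    q7   q8 
 * q12    q9  q10 
 * q13   q11  q12 
 * q14   q13  q14 
(> = start, * = accepting)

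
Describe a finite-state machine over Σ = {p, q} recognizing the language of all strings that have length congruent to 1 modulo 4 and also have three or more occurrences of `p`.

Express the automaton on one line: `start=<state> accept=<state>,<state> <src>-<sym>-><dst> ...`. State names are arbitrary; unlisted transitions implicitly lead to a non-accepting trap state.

Handle the two conditions separately and then intersect. The first has 4 states tracking the input length modulo 4; the second has 5 states tracking the count of `p`s, saturating at 4. A product state is a pair (one from each), accepting exactly when both do.
          p    q  
>  s0     s1   s2 
   s1     s3   s4 
   s2     s4   s5 
   s3     s6   s7 
   s4     s7   s8 
   s5     s8   s9 
   s6    s10  s11 
   s7    s11  s12 
   s8    s12  s13 
   s9    s13   s0 
   s10   s14  s14 
   s11   s14  s15 
   s12   s15  s16 
   s13   s16   s1 
 * s14   s17  s17 
 * s15   s17  s18 
   s16   s18   s3 
   s17   s19  s19 
   s18   s19   s6 
   s19   s10  s10 
(> = start, * = accepting)

start=s0 accept=s14,s15 s0-p->s1 s0-q->s2 s1-p->s3 s1-q->s4 s2-p->s4 s2-q->s5 s3-p->s6 s3-q->s7 s4-p->s7 s4-q->s8 s5-p->s8 s5-q->s9 s6-p->s10 s6-q->s11 s7-p->s11 s7-q->s12 s8-p->s12 s8-q->s13 s9-p->s13 s9-q->s0 s10-p->s14 s10-q->s14 s11-p->s14 s11-q->s15 s12-p->s15 s12-q->s16 s13-p->s16 s13-q->s1 s14-p->s17 s14-q->s17 s15-p->s17 s15-q->s18 s16-p->s18 s16-q->s3 s17-p->s19 s17-q->s19 s18-p->s19 s18-q->s6 s19-p->s10 s19-q->s10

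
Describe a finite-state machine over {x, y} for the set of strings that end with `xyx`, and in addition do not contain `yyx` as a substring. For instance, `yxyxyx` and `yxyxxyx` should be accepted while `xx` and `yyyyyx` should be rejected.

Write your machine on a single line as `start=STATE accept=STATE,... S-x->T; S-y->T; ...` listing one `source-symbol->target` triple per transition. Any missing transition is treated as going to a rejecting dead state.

Build one automaton per condition and run them in lockstep. One (4 states) tracks how much of the suffix `xyx` has currently been matched; the other (4 states) tracks partial matches of the forbidden pattern `yyx`. Each combined state is a pair, one component from each; accept when both components accept. Minimizing collapses redundant product states.
6 states suffice.
        x   y  
>  q0   q1  q2 
   q1   q1  q3 
   q2   q1  q4 
   q3   q5  q4 
   q4   q4  q4 
 * q5   q1  q3 
(> = start, * = accepting)

start=q0; accept=q5; q0-x->q1; q0-y->q2; q1-x->q1; q1-y->q3; q2-x->q1; q2-y->q4; q3-x->q5; q3-y->q4; q4-x->q4; q4-y->q4; q5-x->q1; q5-y->q3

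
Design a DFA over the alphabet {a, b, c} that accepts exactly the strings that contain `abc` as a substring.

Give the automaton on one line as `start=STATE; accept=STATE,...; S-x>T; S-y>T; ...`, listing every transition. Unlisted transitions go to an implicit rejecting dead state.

Track how much of `abc` has been matched so far: state S0 is no progress, S3 is the absorbing accept state reached once `abc` has occurred. Intermediate states record partial matches; on a mismatch, fall back to the longest reusable overlap.
A 4-state machine:
        a   b   c  
>  S0   S1  S0  S0 
   S1   S1  S2  S0 
   S2   S1  S0  S3 
 * S3   S3  S3  S3 
(> = start, * = accepting)

start=S0; accept=S3; S0-a>S1; S0-b>S0; S0-c>S0; S1-a>S1; S1-b>S2; S1-c>S0; S2-a>S1; S2-b>S0; S2-c>S3; S3-a>S3; S3-b>S3; S3-c>S3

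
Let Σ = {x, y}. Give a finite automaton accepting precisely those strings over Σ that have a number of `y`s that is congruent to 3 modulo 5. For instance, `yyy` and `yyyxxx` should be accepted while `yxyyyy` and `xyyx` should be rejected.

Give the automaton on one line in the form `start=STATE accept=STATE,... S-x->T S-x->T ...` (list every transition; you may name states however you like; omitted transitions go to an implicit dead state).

start=q0 accept=q3 q0-x->q0 q0-y->q1 q1-x->q1 q1-y->q2 q2-x->q2 q2-y->q3 q3-x->q3 q3-y->q4 q4-x->q4 q4-y->q0

Keep the running count of `y`s modulo 5: each `y` advances along the cycle q0 → q1 → q2 → q3 → q4 → q0 while other symbols loop. Accept at q3.
With 5 states:
        x   y  
>  q0   q0  q1 
   q1   q1  q2 
   q2   q2  q3 
 * q3   q3  q4 
   q4   q4  q0 
(> = start, * = accepting)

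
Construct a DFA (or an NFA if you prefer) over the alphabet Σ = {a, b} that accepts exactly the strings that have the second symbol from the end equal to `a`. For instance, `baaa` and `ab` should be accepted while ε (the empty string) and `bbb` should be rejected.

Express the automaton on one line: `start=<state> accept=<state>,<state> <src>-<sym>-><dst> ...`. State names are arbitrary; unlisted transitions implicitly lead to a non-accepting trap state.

Because acceptance depends on a position counted from the end, the machine has to buffer the most recent 2 symbols. Make each state the string of the last up-to-2 symbols read; on input `x` shift the window left and append `x`. Accept when the buffered window has length 2 and begins with `a`.
A 7-state machine:
        a   b  
>  s0   s1  s2 
   s1   s3  s4 
   s2   s5  s6 
 * s3   s3  s4 
 * s4   s5  s6 
   s5   s3  s4 
   s6   s5  s6 
(> = start, * = accepting)

start=s0 accept=s3,s4 s0-a->s1 s0-b->s2 s1-a->s3 s1-b->s4 s2-a->s5 s2-b->s6 s3-a->s3 s3-b->s4 s4-a->s5 s4-b->s6 s5-a->s3 s5-b->s4 s6-a->s5 s6-b->s6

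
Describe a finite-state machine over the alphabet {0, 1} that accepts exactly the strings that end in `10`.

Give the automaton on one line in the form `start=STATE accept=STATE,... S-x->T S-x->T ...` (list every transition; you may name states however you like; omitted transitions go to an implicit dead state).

Remember how much of `10` the current input suffix matches. State s0 means no match yet; s1 means the last symbol is `1`; s2 means the last 2 symbols are `10`. Only s2 accepts. On a mismatch, fall back to the longest proper suffix that is still a prefix of `10`.
A 3-state machine:
        0   1  
>  s0   s0  s1 
   s1   s2  s1 
 * s2   s0  s1 
(> = start, * = accepting)

start=s0 accept=s2 s0-0->s0 s0-1->s1 s1-0->s2 s1-1->s1 s2-0->s0 s2-1->s1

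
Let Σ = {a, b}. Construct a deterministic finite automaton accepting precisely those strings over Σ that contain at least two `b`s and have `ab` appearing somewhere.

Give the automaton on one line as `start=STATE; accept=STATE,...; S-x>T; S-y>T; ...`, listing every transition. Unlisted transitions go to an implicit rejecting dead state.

Run two small machines in parallel and take their product. One (4 states) tracks the count of `b`s, saturating at 3; the other (3 states) tracks whether and how much of `ab` has been seen. Each combined state is a pair, one component from each; accept when both components accept. After merging equivalent states the machine shrinks.
        a   b  
>  s0   s1  s2 
   s1   s1  s3 
   s2   s3  s2 
   s3   s3  s4 
 * s4   s4  s4 
(> = start, * = accepting)

start=s0; accept=s4; s0-a>s1; s0-b>s2; s1-a>s1; s1-b>s3; s2-a>s3; s2-b>s2; s3-a>s3; s3-b>s4; s4-a>s4; s4-b>s4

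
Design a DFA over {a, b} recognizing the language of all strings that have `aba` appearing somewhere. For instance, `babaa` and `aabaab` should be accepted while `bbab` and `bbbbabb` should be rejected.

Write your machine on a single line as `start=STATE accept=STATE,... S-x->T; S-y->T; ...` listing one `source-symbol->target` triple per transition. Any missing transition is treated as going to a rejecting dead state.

States q0..q2 record the length of the longest prefix of `aba` that matches the current input suffix. Reaching q3 means `aba` has been seen, and we stay there forever. Accept from q3.
With 4 states:
        a   b  
>  q0   q1  q0 
   q1   q1  q2 
   q2   q3  q0 
 * q3   q3  q3 
(> = start, * = accepting)

start=q0; accept=q3; q0-a->q1; q0-b->q0; q1-a->q1; q1-b->q2; q2-a->q3; q2-b->q0; q3-a->q3; q3-b->q3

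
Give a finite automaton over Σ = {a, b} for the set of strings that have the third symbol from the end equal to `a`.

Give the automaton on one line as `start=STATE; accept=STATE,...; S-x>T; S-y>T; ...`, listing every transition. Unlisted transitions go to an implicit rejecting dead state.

start=s0; accept=s7,s8,s9,s10; s0-a>s1; s0-b>s2; s1-a>s3; s1-b>s4; s2-a>s5; s2-b>s6; s3-a>s7; s3-b>s8; s4-a>s9; s4-b>s10; s5-a>s11; s5-b>s12; s6-a>s13; s6-b>s14; s7-a>s7; s7-b>s8; s8-a>s9; s8-b>s10; s9-a>s11; s9-b>s12; s10-a>s13; s10-b>s14; s11-a>s7; s11-b>s8; s12-a>s9; s12-b>s10; s13-a>s11; s13-b>s12; s14-a>s13; s14-b>s14

A DFA must remember the last 3 symbols (since which symbol is third-to-last isn't known until the input ends). Use one state per possible window of the last ≤3 symbols; accept from those whose window starts with `a`.
A 15-state machine:
          a    b  
>  s0     s1   s2 
   s1     s3   s4 
   s2     s5   s6 
   s3     s7   s8 
   s4     s9  s10 
   s5    s11  s12 
   s6    s13  s14 
 * s7     s7   s8 
 * s8     s9  s10 
 * s9    s11  s12 
 * s10   s13  s14 
   s11    s7   s8 
   s12    s9  s10 
   s13   s11  s12 
   s14   s13  s14 
(> = start, * = accepting)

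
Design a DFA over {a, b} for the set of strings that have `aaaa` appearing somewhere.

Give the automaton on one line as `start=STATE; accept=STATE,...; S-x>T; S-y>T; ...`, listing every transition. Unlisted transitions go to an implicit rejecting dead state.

start=q0; accept=q4; q0-a>q1; q0-b>q0; q1-a>q2; q1-b>q0; q2-a>q3; q2-b>q0; q3-a>q4; q3-b>q0; q4-a>q4; q4-b>q4

Track how much of `aaaa` has been matched so far: state q0 is no progress, q4 is the absorbing accept state reached once `aaaa` has occurred. Intermediate states record partial matches; on a mismatch, fall back to the longest reusable overlap.
A 5-state machine:
        a   b  
>  q0   q1  q0 
   q1   q2  q0 
   q2   q3  q0 
   q3   q4  q0 
 * q4   q4  q4 
(> = start, * = accepting)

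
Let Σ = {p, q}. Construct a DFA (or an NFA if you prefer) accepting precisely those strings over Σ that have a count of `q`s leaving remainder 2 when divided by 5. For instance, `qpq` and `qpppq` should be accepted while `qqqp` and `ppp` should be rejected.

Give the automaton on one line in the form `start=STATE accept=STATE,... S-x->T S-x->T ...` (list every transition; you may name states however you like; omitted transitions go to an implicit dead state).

The only thing that matters is how many `q`s have appeared, reduced mod 5. Use one state per residue: A for 0, …, E for 4. Reading `q` moves to the next residue; anything else stays put. C is accepting.
With 5 states:
       p  q 
>  A   A  B 
   B   B  C 
 * C   C  D 
   D   D  E 
   E   E  A 
(> = start, * = accepting)

start=A accept=C A-p->A A-q->B B-p->B B-q->C C-p->C C-q->D D-p->D D-q->E E-p->E E-q->A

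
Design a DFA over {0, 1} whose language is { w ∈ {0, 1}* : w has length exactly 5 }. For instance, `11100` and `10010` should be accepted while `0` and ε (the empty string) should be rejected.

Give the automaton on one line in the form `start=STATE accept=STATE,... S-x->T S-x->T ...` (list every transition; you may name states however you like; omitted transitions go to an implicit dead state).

Count input length up to 6: every symbol moves from A toward G, which means 'more than 5' and absorbs. Accept from {F}.
A 7-state machine:
       0  1 
>  A   B  B 
   B   C  C 
   C   D  D 
   D   E  E 
   E   F  F 
 * F   G  G 
   G   G  G 
(> = start, * = accepting)

start=A accept=F A-0->B A-1->B B-0->C B-1->C C-0->D C-1->D D-0->E D-1->E E-0->F E-1->F F-0->G F-1->G G-0->G G-1->G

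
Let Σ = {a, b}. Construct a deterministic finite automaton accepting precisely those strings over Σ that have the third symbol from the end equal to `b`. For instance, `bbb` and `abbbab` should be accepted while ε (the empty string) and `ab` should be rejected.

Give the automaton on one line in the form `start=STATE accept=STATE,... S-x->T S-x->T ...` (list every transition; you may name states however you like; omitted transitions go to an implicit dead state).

start=S0 accept=S11,S12,S13,S14 S0-a->S1 S0-b->S2 S1-a->S3 S1-b->S4 S2-a->S5 S2-b->S6 S3-a->S7 S3-b->S8 S4-a->S9 S4-b->S10 S5-a->S11 S5-b->S12 S6-a->S13 S6-b->S14 S7-a->S7 S7-b->S8 S8-a->S9 S8-b->S10 S9-a->S11 S9-b->S12 S10-a->S13 S10-b->S14 S11-a->S7 S11-b->S8 S12-a->S9 S12-b->S10 S13-a->S11 S13-b->S12 S14-a->S13 S14-b->S14

A DFA must remember the last 3 symbols (since which symbol is third-to-last isn't known until the input ends). Use one state per possible window of the last ≤3 symbols; accept from those whose window starts with `b`.
15 states suffice.
          a    b  
>  S0     S1   S2 
   S1     S3   S4 
   S2     S5   S6 
   S3     S7   S8 
   S4     S9  S10 
   S5    S11  S12 
   S6    S13  S14 
   S7     S7   S8 
   S8     S9  S10 
   S9    S11  S12 
   S10   S13  S14 
 * S11    S7   S8 
 * S12    S9  S10 
 * S13   S11  S12 
 * S14   S13  S14 
(> = start, * = accepting)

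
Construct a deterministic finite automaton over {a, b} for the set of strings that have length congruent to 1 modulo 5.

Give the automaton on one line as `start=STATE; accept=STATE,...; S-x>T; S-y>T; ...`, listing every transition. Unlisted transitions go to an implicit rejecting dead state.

start=S0; accept=S1; S0-a>S1; S0-b>S1; S1-a>S2; S1-b>S2; S2-a>S3; S2-b>S3; S3-a>S4; S3-b>S4; S4-a>S0; S4-b>S0

Count input length modulo 5: every symbol advances one step around the cycle S0 → S1 → S2 → S3 → S4 → S0. Accept at S1.
5 states suffice.
        a   b  
>  S0   S1  S1 
 * S1   S2  S2 
   S2   S3  S3 
   S3   S4  S4 
   S4   S0  S0 
(> = start, * = accepting)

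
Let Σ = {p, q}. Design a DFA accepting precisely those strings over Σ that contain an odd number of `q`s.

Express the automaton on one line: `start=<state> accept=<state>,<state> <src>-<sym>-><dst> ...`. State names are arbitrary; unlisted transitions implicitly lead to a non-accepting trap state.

Keep the running count of `q`s modulo 2: each `q` advances along the cycle S0 → S1 → S0 while other symbols loop. Accept at S1.
With 2 states:
        p   q  
>  S0   S0  S1 
 * S1   S1  S0 
(> = start, * = accepting)

start=S0 accept=S1 S0-p->S0 S0-q->S1 S1-p->S1 S1-q->S0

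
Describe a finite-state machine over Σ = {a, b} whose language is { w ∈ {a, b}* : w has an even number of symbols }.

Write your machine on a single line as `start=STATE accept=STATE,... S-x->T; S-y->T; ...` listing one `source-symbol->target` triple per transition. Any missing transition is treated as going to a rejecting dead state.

start=S0; accept=S0; S0-a->S1; S0-b->S1; S1-a->S0; S1-b->S0

Only the length mod 2 matters, so use a 2-cycle: from any state, every input symbol moves to the next state, wrapping S1 back to S0. Mark S0 accepting.
A 2-state machine:
        a   b  
>* S0   S1  S1 
   S1   S0  S0 
(> = start, * = accepting)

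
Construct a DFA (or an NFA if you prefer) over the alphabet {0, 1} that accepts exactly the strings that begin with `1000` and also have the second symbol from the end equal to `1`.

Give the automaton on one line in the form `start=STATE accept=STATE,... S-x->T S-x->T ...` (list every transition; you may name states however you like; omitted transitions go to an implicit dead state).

start=q0 accept=q7,q8 q0-0->q1 q0-1->q2 q1-0->q1 q1-1->q1 q2-0->q3 q2-1->q1 q3-0->q4 q3-1->q1 q4-0->q5 q4-1->q1 q5-0->q5 q5-1->q6 q6-0->q7 q6-1->q8 q7-0->q5 q7-1->q6 q8-0->q7 q8-1->q8

Run two small machines in parallel and take their product. The first has 6 states tracking whether the input so far still matches the prefix `1000`; the second has 7 states tracking the last 2 symbols read. A product state is a pair (one from each), accepting exactly when both do. Minimizing collapses redundant product states.
With 9 states:
        0   1  
>  q0   q1  q2 
   q1   q1  q1 
   q2   q3  q1 
   q3   q4  q1 
   q4   q5  q1 
   q5   q5  q6 
   q6   q7  q8 
 * q7   q5  q6 
 * q8   q7  q8 
(> = start, * = accepting)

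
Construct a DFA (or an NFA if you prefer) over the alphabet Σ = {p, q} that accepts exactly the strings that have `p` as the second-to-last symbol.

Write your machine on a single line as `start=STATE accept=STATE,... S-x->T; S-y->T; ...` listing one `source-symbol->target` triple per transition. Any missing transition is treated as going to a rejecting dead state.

start=s0; accept=s3,s4; s0-p->s1; s0-q->s2; s1-p->s3; s1-q->s4; s2-p->s5; s2-q->s6; s3-p->s3; s3-q->s4; s4-p->s5; s4-q->s6; s5-p->s3; s5-q->s4; s6-p->s5; s6-q->s6

A DFA must remember the last 2 symbols (since which symbol is second-to-last isn't known until the input ends). Use one state per possible window of the last ≤2 symbols; accept from those whose window starts with `p`.
A 7-state machine:
        p   q  
>  s0   s1  s2 
   s1   s3  s4 
   s2   s5  s6 
 * s3   s3  s4 
 * s4   s5  s6 
   s5   s3  s4 
   s6   s5  s6 
(> = start, * = accepting)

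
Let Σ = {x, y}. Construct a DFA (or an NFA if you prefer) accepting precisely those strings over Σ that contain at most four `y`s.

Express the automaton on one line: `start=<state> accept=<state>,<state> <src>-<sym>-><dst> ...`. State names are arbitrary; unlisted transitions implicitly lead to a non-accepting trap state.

Only the number of `y`s matters, and only up to 5. Make a chain S0 → S1 → S2 → S3 → S4 → S5 advanced by each `y` (with S5 absorbing); every other symbol self-loops. The accepting set is {S0, S1, S2, S3, S4}.
With 6 states:
        x   y  
>* S0   S0  S1 
 * S1   S1  S2 
 * S2   S2  S3 
 * S3   S3  S4 
 * S4   S4  S5 
   S5   S5  S5 
(> = start, * = accepting)

start=S0 accept=S0,S1,S2,S3,S4 S0-x->S0 S0-y->S1 S1-x->S1 S1-y->S2 S2-x->S2 S2-y->S3 S3-x->S3 S3-y->S4 S4-x->S4 S4-y->S5 S5-x->S5 S5-y->S5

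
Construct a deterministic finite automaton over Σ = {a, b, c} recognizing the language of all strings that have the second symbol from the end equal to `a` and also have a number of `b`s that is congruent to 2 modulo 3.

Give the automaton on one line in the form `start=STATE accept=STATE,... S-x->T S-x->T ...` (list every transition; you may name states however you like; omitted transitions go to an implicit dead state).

Run two small machines in parallel and take their product. One (13 states) tracks the last 2 symbols read; the other (3 states) tracks the count of `b`s modulo 3. Each combined state is a pair, one component from each; accept when both components accept. After merging equivalent states the machine shrinks.
With 7 states:
        a   b   c  
>  q0   q0  q1  q0 
   q1   q2  q3  q1 
   q2   q2  q4  q1 
   q3   q5  q0  q3 
 * q4   q5  q0  q3 
   q5   q6  q0  q4 
 * q6   q6  q0  q4 
(> = start, * = accepting)

start=q0 accept=q4,q6 q0-a->q0 q0-b->q1 q0-c->q0 q1-a->q2 q1-b->q3 q1-c->q1 q2-a->q2 q2-b->q4 q2-c->q1 q3-a->q5 q3-b->q0 q3-c->q3 q4-a->q5 q4-b->q0 q4-c->q3 q5-a->q6 q5-b->q0 q5-c->q4 q6-a->q6 q6-b->q0 q6-c->q4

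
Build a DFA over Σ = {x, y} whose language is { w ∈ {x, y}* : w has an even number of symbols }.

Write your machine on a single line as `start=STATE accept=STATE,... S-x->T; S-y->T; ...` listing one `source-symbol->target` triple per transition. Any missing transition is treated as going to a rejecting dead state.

Only the length mod 2 matters, so use a 2-cycle: from any state, every input symbol moves to the next state, wrapping B back to A. Mark A accepting.
       x  y 
>* A   B  B 
   B   A  A 
(> = start, * = accepting)

start=A; accept=A; A-x->B; A-y->B; B-x->A; B-y->A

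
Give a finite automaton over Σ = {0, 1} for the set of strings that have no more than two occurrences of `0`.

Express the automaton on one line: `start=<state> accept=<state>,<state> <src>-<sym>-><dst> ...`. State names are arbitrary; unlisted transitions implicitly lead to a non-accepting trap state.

Count `0`s, saturating at 3: states s0 through s2 mean 0 through 2 `0`s seen; s3 means more than 2. Each `0` increments (capped at s3); other symbols loop. Accept from {s0, s1, s2}.
With 4 states:
        0   1  
>* s0   s1  s0 
 * s1   s2  s1 
 * s2   s3  s2 
   s3   s3  s3 
(> = start, * = accepting)

start=s0 accept=s0,s1,s2 s0-0->s1 s0-1->s0 s1-0->s2 s1-1->s1 s2-0->s3 s2-1->s2 s3-0->s3 s3-1->s3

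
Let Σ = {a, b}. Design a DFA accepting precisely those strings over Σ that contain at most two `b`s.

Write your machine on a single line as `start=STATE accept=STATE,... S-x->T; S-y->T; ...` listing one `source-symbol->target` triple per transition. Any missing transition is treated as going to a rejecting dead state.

start=q0; accept=q0,q1,q2; q0-a->q0; q0-b->q1; q1-a->q1; q1-b->q2; q2-a->q2; q2-b->q3; q3-a->q3; q3-b->q3

Only the number of `b`s matters, and only up to 3. Make a chain q0 → q1 → q2 → q3 advanced by each `b` (with q3 absorbing); every other symbol self-loops. The accepting set is {q0, q1, q2}.
With 4 states:
        a   b  
>* q0   q0  q1 
 * q1   q1  q2 
 * q2   q2  q3 
   q3   q3  q3 
(> = start, * = accepting)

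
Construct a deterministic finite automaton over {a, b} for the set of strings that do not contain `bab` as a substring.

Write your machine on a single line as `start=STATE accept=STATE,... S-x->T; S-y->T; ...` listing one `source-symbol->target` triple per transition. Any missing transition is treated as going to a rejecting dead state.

This is the complement of 'contains `bab`'. Use the same substring-matching states — q0 through q3 holding how much of `bab` has just been matched — but flip the accepting set: everything except the trap q3 accepts.
With 4 states:
        a   b  
>* q0   q0  q1 
 * q1   q2  q1 
 * q2   q0  q3 
   q3   q3  q3 
(> = start, * = accepting)

start=q0; accept=q0,q1,q2; q0-a->q0; q0-b->q1; q1-a->q2; q1-b->q1; q2-a->q0; q2-b->q3; q3-a->q3; q3-b->q3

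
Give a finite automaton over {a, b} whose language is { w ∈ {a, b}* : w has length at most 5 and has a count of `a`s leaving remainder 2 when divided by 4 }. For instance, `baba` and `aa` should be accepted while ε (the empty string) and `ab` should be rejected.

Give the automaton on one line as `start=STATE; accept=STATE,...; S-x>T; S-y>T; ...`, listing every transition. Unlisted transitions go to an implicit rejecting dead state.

Handle the two conditions separately and then intersect. The first has 7 states tracking the input length, saturating at 6; the second has 4 states tracking the count of `a`s modulo 4. A product state is a pair (one from each), accepting exactly when both do.
          a    b  
>  s0     s1   s2 
   s1     s3   s4 
   s2     s4   s5 
 * s3     s6   s7 
   s4     s7   s8 
   s5     s8   s9 
   s6    s10  s11 
 * s7    s11  s12 
   s8    s12  s13 
   s9    s13  s10 
   s10   s14  s15 
   s11   s15  s16 
 * s12   s16  s17 
   s13   s17  s14 
   s14   s18  s19 
   s15   s19  s20 
   s16   s20  s21 
 * s17   s21  s18 
   s18   s21  s18 
   s19   s18  s19 
   s20   s19  s20 
   s21   s20  s21 
(> = start, * = accepting)

start=s0; accept=s3,s7,s12,s17; s0-a>s1; s0-b>s2; s1-a>s3; s1-b>s4; s2-a>s4; s2-b>s5; s3-a>s6; s3-b>s7; s4-a>s7; s4-b>s8; s5-a>s8; s5-b>s9; s6-a>s10; s6-b>s11; s7-a>s11; s7-b>s12; s8-a>s12; s8-b>s13; s9-a>s13; s9-b>s10; s10-a>s14; s10-b>s15; s11-a>s15; s11-b>s16; s12-a>s16; s12-b>s17; s13-a>s17; s13-b>s14; s14-a>s18; s14-b>s19; s15-a>s19; s15-b>s20; s16-a>s20; s16-b>s21; s17-a>s21; s17-b>s18; s18-a>s21; s18-b>s18; s19-a>s18; s19-b>s19; s20-a>s19; s20-b>s20; s21-a>s20; s21-b>s21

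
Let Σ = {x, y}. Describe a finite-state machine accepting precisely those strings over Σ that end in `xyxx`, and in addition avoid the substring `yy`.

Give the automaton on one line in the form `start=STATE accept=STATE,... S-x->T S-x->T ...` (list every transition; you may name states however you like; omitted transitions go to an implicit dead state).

start=q0 accept=q7 q0-x->q1 q0-y->q2 q1-x->q1 q1-y->q3 q2-x->q1 q2-y->q4 q3-x->q5 q3-y->q4 q4-x->q6 q4-y->q4 q5-x->q7 q5-y->q3 q6-x->q6 q6-y->q8 q7-x->q1 q7-y->q3 q8-x->q9 q8-y->q4 q9-x->q10 q9-y->q8 q10-x->q6 q10-y->q8

Build one automaton per condition and run them in lockstep. One (5 states) tracks how much of the suffix `xyxx` has currently been matched; the other (3 states) tracks partial matches of the forbidden pattern `yy`. Each combined state is a pair, one component from each; accept when both components accept.
With 11 states:
          x    y  
>  q0     q1   q2 
   q1     q1   q3 
   q2     q1   q4 
   q3     q5   q4 
   q4     q6   q4 
   q5     q7   q3 
   q6     q6   q8 
 * q7     q1   q3 
   q8     q9   q4 
   q9    q10   q8 
   q10    q6   q8 
(> = start, * = accepting)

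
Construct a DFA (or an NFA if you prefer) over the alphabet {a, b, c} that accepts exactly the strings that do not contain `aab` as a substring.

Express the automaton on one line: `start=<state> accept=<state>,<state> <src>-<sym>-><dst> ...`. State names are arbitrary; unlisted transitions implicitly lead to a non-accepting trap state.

This is the complement of 'contains `aab`'. Use the same substring-matching states — S0 through S3 holding how much of `aab` has just been matched — but flip the accepting set: everything except the trap S3 accepts.
        a   b   c  
>* S0   S1  S0  S0 
 * S1   S2  S0  S0 
 * S2   S2  S3  S0 
   S3   S3  S3  S3 
(> = start, * = accepting)

start=S0 accept=S0,S1,S2 S0-a->S1 S0-b->S0 S0-c->S0 S1-a->S2 S1-b->S0 S1-c->S0 S2-a->S2 S2-b->S3 S2-c->S0 S3-a->S3 S3-b->S3 S3-c->S3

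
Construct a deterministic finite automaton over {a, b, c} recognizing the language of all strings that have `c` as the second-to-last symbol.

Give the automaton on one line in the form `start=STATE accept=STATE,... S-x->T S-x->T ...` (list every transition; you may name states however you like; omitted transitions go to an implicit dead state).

A DFA must remember the last 2 symbols (since which symbol is second-to-last isn't known until the input ends). Use one state per possible window of the last ≤2 symbols; accept from those whose window starts with `c`.
A 13-state machine:
          a    b    c  
>  S0     S1   S2   S3 
   S1     S4   S5   S6 
   S2     S7   S8   S9 
   S3    S10  S11  S12 
   S4     S4   S5   S6 
   S5     S7   S8   S9 
   S6    S10  S11  S12 
   S7     S4   S5   S6 
   S8     S7   S8   S9 
   S9    S10  S11  S12 
 * S10    S4   S5   S6 
 * S11    S7   S8   S9 
 * S12   S10  S11  S12 
(> = start, * = accepting)

start=S0 accept=S10,S11,S12 S0-a->S1 S0-b->S2 S0-c->S3 S1-a->S4 S1-b->S5 S1-c->S6 S2-a->S7 S2-b->S8 S2-c->S9 S3-a->S10 S3-b->S11 S3-c->S12 S4-a->S4 S4-b->S5 S4-c->S6 S5-a->S7 S5-b->S8 S5-c->S9 S6-a->S10 S6-b->S11 S6-c->S12 S7-a->S4 S7-b->S5 S7-c->S6 S8-a->S7 S8-b->S8 S8-c->S9 S9-a->S10 S9-b->S11 S9-c->S12 S10-a->S4 S10-b->S5 S10-c->S6 S11-a->S7 S11-b->S8 S11-c->S9 S12-a->S10 S12-b->S11 S12-c->S12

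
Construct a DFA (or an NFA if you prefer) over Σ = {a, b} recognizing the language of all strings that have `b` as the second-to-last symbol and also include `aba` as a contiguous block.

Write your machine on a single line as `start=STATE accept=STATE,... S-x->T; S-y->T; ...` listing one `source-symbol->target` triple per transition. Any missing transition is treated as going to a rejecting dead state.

start=s0; accept=s7,s10; s0-a->s1; s0-b->s2; s1-a->s3; s1-b->s4; s2-a->s5; s2-b->s6; s3-a->s3; s3-b->s4; s4-a->s7; s4-b->s6; s5-a->s3; s5-b->s4; s6-a->s5; s6-b->s6; s7-a->s8; s7-b->s9; s8-a->s8; s8-b->s9; s9-a->s7; s9-b->s10; s10-a->s7; s10-b->s10

Handle the two conditions separately and then intersect. One (7 states) tracks the last 2 symbols read; the other (4 states) tracks whether and how much of `aba` has been seen. Each combined state is a pair, one component from each; accept when both components accept.
11 states suffice.
          a    b  
>  s0     s1   s2 
   s1     s3   s4 
   s2     s5   s6 
   s3     s3   s4 
   s4     s7   s6 
   s5     s3   s4 
   s6     s5   s6 
 * s7     s8   s9 
   s8     s8   s9 
   s9     s7  s10 
 * s10    s7  s10 
(> = start, * = accepting)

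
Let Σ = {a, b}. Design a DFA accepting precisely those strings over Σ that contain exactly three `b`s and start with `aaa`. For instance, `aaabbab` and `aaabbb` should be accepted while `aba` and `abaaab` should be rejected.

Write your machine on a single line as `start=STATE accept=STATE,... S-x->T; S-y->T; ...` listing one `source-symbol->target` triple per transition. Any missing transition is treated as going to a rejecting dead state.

Build one automaton per condition and run them in lockstep. One (5 states) tracks the count of `b`s, saturating at 4; the other (5 states) tracks whether the input so far still matches the prefix `aaa`. Each combined state is a pair, one component from each; accept when both components accept. After merging equivalent states the machine shrinks.
With 8 states:
        a   b  
>  q0   q1  q2 
   q1   q3  q2 
   q2   q2  q2 
   q3   q4  q2 
   q4   q4  q5 
   q5   q5  q6 
   q6   q6  q7 
 * q7   q7  q2 
(> = start, * = accepting)

start=q0; accept=q7; q0-a->q1; q0-b->q2; q1-a->q3; q1-b->q2; q2-a->q2; q2-b->q2; q3-a->q4; q3-b->q2; q4-a->q4; q4-b->q5; q5-a->q5; q5-b->q6; q6-a->q6; q6-b->q7; q7-a->q7; q7-b->q2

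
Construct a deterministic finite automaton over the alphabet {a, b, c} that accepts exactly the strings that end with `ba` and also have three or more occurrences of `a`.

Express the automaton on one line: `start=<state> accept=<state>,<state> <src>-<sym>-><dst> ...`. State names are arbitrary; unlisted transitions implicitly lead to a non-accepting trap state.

Handle the two conditions separately and then intersect. The first has 3 states tracking how much of the suffix `ba` has currently been matched; the second has 5 states tracking the count of `a`s, saturating at 4. A product state is a pair (one from each), accepting exactly when both do.
A 14-state machine:
          a    b    c  
>  q0     q1   q2   q0 
   q1     q3   q4   q1 
   q2     q5   q2   q0 
   q3     q6   q7   q3 
   q4     q8   q4   q1 
   q5     q3   q4   q1 
   q6     q9  q10   q6 
   q7    q11   q7   q3 
   q8     q6   q7   q3 
   q9     q9  q12   q9 
   q10   q13  q10   q6 
 * q11    q9  q10   q6 
   q12   q13  q12   q9 
 * q13    q9  q12   q9 
(> = start, * = accepting)

start=q0 accept=q11,q13 q0-a->q1 q0-b->q2 q0-c->q0 q1-a->q3 q1-b->q4 q1-c->q1 q2-a->q5 q2-b->q2 q2-c->q0 q3-a->q6 q3-b->q7 q3-c->q3 q4-a->q8 q4-b->q4 q4-c->q1 q5-a->q3 q5-b->q4 q5-c->q1 q6-a->q9 q6-b->q10 q6-c->q6 q7-a->q11 q7-b->q7 q7-c->q3 q8-a->q6 q8-b->q7 q8-c->q3 q9-a->q9 q9-b->q12 q9-c->q9 q10-a->q13 q10-b->q10 q10-c->q6 q11-a->q9 q11-b->q10 q11-c->q6 q12-a->q13 q12-b->q12 q12-c->q9 q13-a->q9 q13-b->q12 q13-c->q9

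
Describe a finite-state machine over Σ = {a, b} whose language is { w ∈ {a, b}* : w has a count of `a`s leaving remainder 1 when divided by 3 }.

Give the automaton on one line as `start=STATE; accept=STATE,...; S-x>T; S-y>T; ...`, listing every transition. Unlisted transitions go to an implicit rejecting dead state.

start=q0; accept=q1; q0-a>q1; q0-b>q0; q1-a>q2; q1-b>q1; q2-a>q0; q2-b>q2

Keep the running count of `a`s modulo 3: each `a` advances along the cycle q0 → q1 → q2 → q0 while other symbols loop. Accept at q1.
        a   b  
>  q0   q1  q0 
 * q1   q2  q1 
   q2   q0  q2 
(> = start, * = accepting)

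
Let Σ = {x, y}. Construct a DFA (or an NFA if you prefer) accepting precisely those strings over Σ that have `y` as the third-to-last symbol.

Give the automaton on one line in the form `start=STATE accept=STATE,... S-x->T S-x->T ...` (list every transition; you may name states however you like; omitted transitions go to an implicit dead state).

start=S0 accept=S11,S12,S13,S14 S0-x->S1 S0-y->S2 S1-x->S3 S1-y->S4 S2-x->S5 S2-y->S6 S3-x->S7 S3-y->S8 S4-x->S9 S4-y->S10 S5-x->S11 S5-y->S12 S6-x->S13 S6-y->S14 S7-x->S7 S7-y->S8 S8-x->S9 S8-y->S10 S9-x->S11 S9-y->S12 S10-x->S13 S10-y->S14 S11-x->S7 S11-y->S8 S12-x->S9 S12-y->S10 S13-x->S11 S13-y->S12 S14-x->S13 S14-y->S14

Because acceptance depends on a position counted from the end, the machine has to buffer the most recent 3 symbols. Make each state the string of the last up-to-3 symbols read; on input `x` shift the window left and append `x`. Accept when the buffered window has length 3 and begins with `y`.
          x    y  
>  S0     S1   S2 
   S1     S3   S4 
   S2     S5   S6 
   S3     S7   S8 
   S4     S9  S10 
   S5    S11  S12 
   S6    S13  S14 
   S7     S7   S8 
   S8     S9  S10 
   S9    S11  S12 
   S10   S13  S14 
 * S11    S7   S8 
 * S12    S9  S10 
 * S13   S11  S12 
 * S14   S13  S14 
(> = start, * = accepting)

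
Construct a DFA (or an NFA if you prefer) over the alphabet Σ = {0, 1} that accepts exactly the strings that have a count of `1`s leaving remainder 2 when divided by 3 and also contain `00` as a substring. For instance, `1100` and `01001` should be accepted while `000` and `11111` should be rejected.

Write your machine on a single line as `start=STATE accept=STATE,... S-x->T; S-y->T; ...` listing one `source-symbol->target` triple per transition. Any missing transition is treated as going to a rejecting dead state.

Run two small machines in parallel and take their product. One (3 states) tracks the count of `1`s modulo 3; the other (3 states) tracks whether and how much of `00` has been seen. Each combined state is a pair, one component from each; accept when both components accept.
        0   1  
>  s0   s1  s2 
   s1   s3  s2 
   s2   s4  s5 
   s3   s3  s6 
   s4   s6  s5 
   s5   s7  s0 
   s6   s6  s8 
   s7   s8  s0 
 * s8   s8  s3 
(> = start, * = accepting)

start=s0; accept=s8; s0-0->s1; s0-1->s2; s1-0->s3; s1-1->s2; s2-0->s4; s2-1->s5; s3-0->s3; s3-1->s6; s4-0->s6; s4-1->s5; s5-0->s7; s5-1->s0; s6-0->s6; s6-1->s8; s7-0->s8; s7-1->s0; s8-0->s8; s8-1->s3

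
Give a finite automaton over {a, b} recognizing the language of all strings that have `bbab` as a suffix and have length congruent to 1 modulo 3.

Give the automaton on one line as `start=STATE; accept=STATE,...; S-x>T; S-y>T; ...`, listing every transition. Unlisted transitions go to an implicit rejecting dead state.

Run two small machines in parallel and take their product. The first has 5 states tracking how much of the suffix `bbab` has currently been matched; the second has 3 states tracking the input length modulo 3. A product state is a pair (one from each), accepting exactly when both do. Equivalent product states are then merged.
With 7 states:
        a   b  
>  s0   s1  s2 
   s1   s3  s3 
   s2   s3  s4 
   s3   s0  s0 
   s4   s5  s0 
   s5   s1  s6 
 * s6   s3  s4 
(> = start, * = accepting)

start=s0; accept=s6; s0-a>s1; s0-b>s2; s1-a>s3; s1-b>s3; s2-a>s3; s2-b>s4; s3-a>s0; s3-b>s0; s4-a>s5; s4-b>s0; s5-a>s1; s5-b>s6; s6-a>s3; s6-b>s4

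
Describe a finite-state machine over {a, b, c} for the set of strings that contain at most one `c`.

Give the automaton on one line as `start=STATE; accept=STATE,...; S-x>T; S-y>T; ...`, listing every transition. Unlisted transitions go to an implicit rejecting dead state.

start=q0; accept=q0,q1; q0-a>q0; q0-b>q0; q0-c>q1; q1-a>q1; q1-b>q1; q1-c>q2; q2-a>q2; q2-b>q2; q2-c>q2

Count `c`s, saturating at 2: state q0 means no `c` yet, q1 means one `c` seen, q2 means more than one. Each `c` increments (capped at q2); other symbols loop. Accept from {q0, q1}.
A 3-state machine:
        a   b   c  
>* q0   q0  q0  q1 
 * q1   q1  q1  q2 
   q2   q2  q2  q2 
(> = start, * = accepting)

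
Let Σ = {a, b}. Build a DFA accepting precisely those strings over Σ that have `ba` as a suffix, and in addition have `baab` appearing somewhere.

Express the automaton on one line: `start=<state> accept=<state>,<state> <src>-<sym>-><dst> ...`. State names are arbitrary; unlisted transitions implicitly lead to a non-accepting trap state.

start=s0 accept=s5 s0-a->s0 s0-b->s1 s1-a->s2 s1-b->s1 s2-a->s3 s2-b->s1 s3-a->s0 s3-b->s4 s4-a->s5 s4-b->s4 s5-a->s6 s5-b->s4 s6-a->s6 s6-b->s4

Handle the two conditions separately and then intersect. One (3 states) tracks how much of the suffix `ba` has currently been matched; the other (5 states) tracks whether and how much of `baab` has been seen. Each combined state is a pair, one component from each; accept when both components accept.
        a   b  
>  s0   s0  s1 
   s1   s2  s1 
   s2   s3  s1 
   s3   s0  s4 
   s4   s5  s4 
 * s5   s6  s4 
   s6   s6  s4 
(> = start, * = accepting)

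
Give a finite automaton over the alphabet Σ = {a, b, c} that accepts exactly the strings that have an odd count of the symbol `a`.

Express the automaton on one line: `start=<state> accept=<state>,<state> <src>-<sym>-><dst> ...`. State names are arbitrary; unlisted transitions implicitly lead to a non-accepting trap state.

Keep the running count of `a`s modulo 2: each `a` advances along the cycle q0 → q1 → q0 while other symbols loop. Accept at q1.
With 2 states:
        a   b   c  
>  q0   q1  q0  q0 
 * q1   q0  q1  q1 
(> = start, * = accepting)

start=q0 accept=q1 q0-a->q1 q0-b->q0 q0-c->q0 q1-a->q0 q1-b->q1 q1-c->q1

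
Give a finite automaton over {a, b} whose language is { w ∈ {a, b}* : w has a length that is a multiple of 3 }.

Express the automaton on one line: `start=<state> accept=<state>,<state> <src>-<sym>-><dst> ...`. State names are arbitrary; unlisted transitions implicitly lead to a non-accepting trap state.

start=q0 accept=q0 q0-a->q1 q0-b->q1 q1-a->q2 q1-b->q2 q2-a->q0 q2-b->q0

Only the length mod 3 matters, so use a 3-cycle: from any state, every input symbol moves to the next state, wrapping q2 back to q0. Mark q0 accepting.
A 3-state machine:
        a   b  
>* q0   q1  q1 
   q1   q2  q2 
   q2   q0  q0 
(> = start, * = accepting)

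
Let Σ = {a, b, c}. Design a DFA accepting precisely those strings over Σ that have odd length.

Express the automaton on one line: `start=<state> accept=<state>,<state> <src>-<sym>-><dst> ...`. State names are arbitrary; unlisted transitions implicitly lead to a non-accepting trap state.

start=q0 accept=q1 q0-a->q1 q0-b->q1 q0-c->q1 q1-a->q0 q1-b->q0 q1-c->q0

Count input length modulo 2: every symbol advances one step around the cycle q0 → q1 → q0. Accept at q1.
With 2 states:
        a   b   c  
>  q0   q1  q1  q1 
 * q1   q0  q0  q0 
(> = start, * = accepting)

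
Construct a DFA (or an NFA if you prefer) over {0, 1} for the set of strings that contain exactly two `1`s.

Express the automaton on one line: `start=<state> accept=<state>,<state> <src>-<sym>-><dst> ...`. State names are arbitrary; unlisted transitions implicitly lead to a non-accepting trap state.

start=s0 accept=s2 s0-0->s0 s0-1->s1 s1-0->s1 s1-1->s2 s2-0->s2 s2-1->s3 s3-0->s3 s3-1->s3

Only the number of `1`s matters, and only up to 3. Make a chain s0 → s1 → s2 → s3 advanced by each `1` (with s3 absorbing); every other symbol self-loops. The accepting set is {s2}.
A 4-state machine:
        0   1  
>  s0   s0  s1 
   s1   s1  s2 
 * s2   s2  s3 
   s3   s3  s3 
(> = start, * = accepting)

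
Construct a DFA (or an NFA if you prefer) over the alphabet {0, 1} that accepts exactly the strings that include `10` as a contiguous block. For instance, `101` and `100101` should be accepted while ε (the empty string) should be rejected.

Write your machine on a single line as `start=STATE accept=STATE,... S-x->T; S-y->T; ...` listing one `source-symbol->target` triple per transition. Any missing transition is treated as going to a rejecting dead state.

States A..B record the length of the longest prefix of `10` that matches the current input suffix. Reaching C means `10` has been seen, and we stay there forever. Accept from C.
A 3-state machine:
       0  1 
>  A   A  B 
   B   C  B 
 * C   C  C 
(> = start, * = accepting)

start=A; accept=C; A-0->A; A-1->B; B-0->C; B-1->B; C-0->C; C-1->C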